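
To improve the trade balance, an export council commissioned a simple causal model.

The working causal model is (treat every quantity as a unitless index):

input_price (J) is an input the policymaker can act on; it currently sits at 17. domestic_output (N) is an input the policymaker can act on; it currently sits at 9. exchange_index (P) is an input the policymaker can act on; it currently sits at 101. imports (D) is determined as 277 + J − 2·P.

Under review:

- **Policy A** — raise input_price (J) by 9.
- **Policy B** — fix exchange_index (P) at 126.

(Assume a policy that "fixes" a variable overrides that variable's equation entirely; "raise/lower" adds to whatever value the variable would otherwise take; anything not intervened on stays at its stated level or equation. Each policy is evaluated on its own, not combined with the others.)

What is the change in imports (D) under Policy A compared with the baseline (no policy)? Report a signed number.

9

Baseline:
  J = 17
  P = 101
  D = 277 + 17 − 2·101 = 92
Policy A (J + 9):
  J = 17 + 9 = 26
  P = 101
  D = 277 + 26 − 2·101 = 101
Change in D: 101 − 92 = 9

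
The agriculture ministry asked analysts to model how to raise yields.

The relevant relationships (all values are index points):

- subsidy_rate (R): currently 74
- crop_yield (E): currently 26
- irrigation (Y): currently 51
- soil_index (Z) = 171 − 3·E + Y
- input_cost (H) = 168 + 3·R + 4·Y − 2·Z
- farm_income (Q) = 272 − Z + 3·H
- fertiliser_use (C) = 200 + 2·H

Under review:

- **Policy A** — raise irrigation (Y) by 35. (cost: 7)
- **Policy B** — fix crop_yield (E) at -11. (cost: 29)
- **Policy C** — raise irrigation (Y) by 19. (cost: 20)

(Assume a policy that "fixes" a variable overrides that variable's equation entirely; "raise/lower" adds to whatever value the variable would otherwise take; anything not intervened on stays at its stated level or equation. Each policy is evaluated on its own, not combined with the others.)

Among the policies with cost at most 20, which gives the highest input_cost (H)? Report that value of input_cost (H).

Policy A (Y + 35):
  R = 74
  E = 26
  Y = 51 + 35 = 86
  Z = 171 − 3·26 + 86 = 179
  H = 168 + 3·74 + 4·86 − 2·179 = 376
Policy C (Y + 19):
  R = 74
  E = 26
  Y = 51 + 19 = 70
  Z = 171 − 3·26 + 70 = 163
  H = 168 + 3·74 + 4·70 − 2·163 = 344
Comparing — Policy A: H=376, Policy C: H=344. Highest is 376 (Policy A).

376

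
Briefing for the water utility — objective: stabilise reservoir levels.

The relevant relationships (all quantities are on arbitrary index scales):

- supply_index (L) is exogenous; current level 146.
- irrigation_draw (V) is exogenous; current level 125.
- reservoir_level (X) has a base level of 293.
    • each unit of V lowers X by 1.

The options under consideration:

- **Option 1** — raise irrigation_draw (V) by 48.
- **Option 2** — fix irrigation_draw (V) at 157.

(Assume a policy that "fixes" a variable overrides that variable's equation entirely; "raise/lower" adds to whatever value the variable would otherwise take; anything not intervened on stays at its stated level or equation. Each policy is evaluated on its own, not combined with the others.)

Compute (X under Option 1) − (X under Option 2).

-16

Option 1 (V + 48):
  V = 125 + 48 = 173
  X = 293 − 173 = 120
Option 2 (V := 157):
  V = 157
  X = 293 − 157 = 136
X: 120 − 136 = -16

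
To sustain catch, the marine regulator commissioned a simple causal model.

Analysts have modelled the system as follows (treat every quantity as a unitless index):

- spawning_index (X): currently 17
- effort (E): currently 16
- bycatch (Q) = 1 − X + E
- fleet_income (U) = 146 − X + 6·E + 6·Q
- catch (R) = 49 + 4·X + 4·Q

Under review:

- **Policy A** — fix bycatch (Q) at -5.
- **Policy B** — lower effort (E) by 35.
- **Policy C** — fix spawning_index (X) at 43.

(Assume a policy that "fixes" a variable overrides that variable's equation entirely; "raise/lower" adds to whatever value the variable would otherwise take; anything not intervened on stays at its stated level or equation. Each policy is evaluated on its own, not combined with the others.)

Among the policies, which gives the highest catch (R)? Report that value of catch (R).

Policy A (Q := -5):
  X = 17
  E = 16
  Q = -5
  R = 49 + 4·17 + 4·(-5) = 97
Policy B (E − 35):
  X = 17
  E = 16 − 35 = -19
  Q = 1 − 17 + (-19) = -35
  R = 49 + 4·17 + 4·(-35) = -23
Policy C (X := 43):
  X = 43
  E = 16
  Q = 1 − 43 + 16 = -26
  R = 49 + 4·43 + 4·(-26) = 117
Comparing — Policy A: R=97, Policy B: R=-23, Policy C: R=117. Highest is 117 (Policy C).

117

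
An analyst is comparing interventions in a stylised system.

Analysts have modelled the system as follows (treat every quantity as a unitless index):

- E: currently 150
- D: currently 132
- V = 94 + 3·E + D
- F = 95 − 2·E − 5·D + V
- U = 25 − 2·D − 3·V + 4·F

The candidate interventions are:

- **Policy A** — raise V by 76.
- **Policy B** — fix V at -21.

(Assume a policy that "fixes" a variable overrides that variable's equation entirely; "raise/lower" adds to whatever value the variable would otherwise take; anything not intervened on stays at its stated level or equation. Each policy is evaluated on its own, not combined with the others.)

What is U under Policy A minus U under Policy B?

Policy A (V + 76):
  E = 150
  D = 132
  V = 94 + 3·150 + 132 (+76 from intervention) = 752
  F = 95 − 2·150 − 5·132 + 752 = -113
  U = 25 − 2·132 − 3·752 + 4·(-113) = -2947
Policy B (V := -21):
  E = 150
  D = 132
  V = -21
  F = 95 − 2·150 − 5·132 + (-21) = -886
  U = 25 − 2·132 − 3·(-21) + 4·(-886) = -3720
U: -2947 − (-3720) = 773

773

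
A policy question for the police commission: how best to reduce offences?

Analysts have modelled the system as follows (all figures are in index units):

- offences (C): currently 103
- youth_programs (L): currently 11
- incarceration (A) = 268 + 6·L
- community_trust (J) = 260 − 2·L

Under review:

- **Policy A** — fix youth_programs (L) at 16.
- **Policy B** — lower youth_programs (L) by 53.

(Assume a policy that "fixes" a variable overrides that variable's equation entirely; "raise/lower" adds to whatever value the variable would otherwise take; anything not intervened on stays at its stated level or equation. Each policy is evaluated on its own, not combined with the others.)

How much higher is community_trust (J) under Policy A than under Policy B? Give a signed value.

-116

Policy A (L := 16):
  L = 16
  J = 260 − 2·16 = 228
Policy B (L − 53):
  L = 11 − 53 = -42
  J = 260 − 2·(-42) = 344
J: 228 − 344 = -116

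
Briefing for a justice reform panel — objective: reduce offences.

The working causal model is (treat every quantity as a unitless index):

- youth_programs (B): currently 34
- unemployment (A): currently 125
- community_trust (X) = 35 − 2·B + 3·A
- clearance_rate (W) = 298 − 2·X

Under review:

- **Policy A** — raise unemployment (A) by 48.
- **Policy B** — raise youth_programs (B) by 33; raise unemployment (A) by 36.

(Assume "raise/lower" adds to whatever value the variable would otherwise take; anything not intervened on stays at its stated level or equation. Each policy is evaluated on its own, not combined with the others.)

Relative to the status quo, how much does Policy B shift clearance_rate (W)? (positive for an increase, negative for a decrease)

-84

Baseline:
  B = 34
  A = 125
  X = 35 − 2·34 + 3·125 = 342
  W = 298 − 2·342 = -386
Policy B (B + 33, A + 36):
  B = 34 + 33 = 67
  A = 125 + 36 = 161
  X = 35 − 2·67 + 3·161 = 384
  W = 298 − 2·384 = -470
Change in W: -470 − (-386) = -84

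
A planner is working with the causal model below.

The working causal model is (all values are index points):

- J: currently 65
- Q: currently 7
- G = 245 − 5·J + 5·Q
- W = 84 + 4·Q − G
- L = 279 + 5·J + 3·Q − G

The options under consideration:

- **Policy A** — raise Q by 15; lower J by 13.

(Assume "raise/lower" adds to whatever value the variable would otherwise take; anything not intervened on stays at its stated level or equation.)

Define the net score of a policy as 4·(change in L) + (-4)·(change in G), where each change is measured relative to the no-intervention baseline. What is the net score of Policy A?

Baseline:
  J = 65
  Q = 7
  G = 245 − 5·65 + 5·7 = -45
  L = 279 + 5·65 + 3·7 − (-45) = 670
Policy A (Q + 15, J − 13):
  J = 65 − 13 = 52
  Q = 7 + 15 = 22
  G = 245 − 5·52 + 5·22 = 95
  L = 279 + 5·52 + 3·22 − 95 = 510
ΔL = 510 − 670 = -160; ΔG = 95 − (-45) = 140
Score = 4·(-160) + (-4)·140 = -1200

-1200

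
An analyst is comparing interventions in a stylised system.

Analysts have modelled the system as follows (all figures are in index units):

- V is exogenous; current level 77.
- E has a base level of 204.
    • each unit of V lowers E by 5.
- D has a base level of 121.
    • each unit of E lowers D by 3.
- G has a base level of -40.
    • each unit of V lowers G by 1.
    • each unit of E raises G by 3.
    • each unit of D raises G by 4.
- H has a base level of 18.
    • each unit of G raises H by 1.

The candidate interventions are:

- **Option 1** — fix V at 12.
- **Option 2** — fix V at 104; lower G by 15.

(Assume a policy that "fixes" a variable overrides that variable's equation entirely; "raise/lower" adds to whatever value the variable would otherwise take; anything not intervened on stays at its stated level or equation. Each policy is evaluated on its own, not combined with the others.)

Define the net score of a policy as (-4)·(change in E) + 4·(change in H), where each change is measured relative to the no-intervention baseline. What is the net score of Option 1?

Baseline:
  V = 77
  E = 204 − 5·77 = -181
  D = 121 − 3·(-181) = 664
  G = -40 − 77 + 3·(-181) + 4·664 = 1996
  H = 18 + 1996 = 2014
Option 1 (V := 12):
  V = 12
  E = 204 − 5·12 = 144
  D = 121 − 3·144 = -311
  G = -40 − 12 + 3·144 + 4·(-311) = -864
  H = 18 + (-864) = -846
ΔE = 144 − (-181) = 325; ΔH = -846 − 2014 = -2860
Score = (-4)·325 + 4·(-2860) = -12740

-12740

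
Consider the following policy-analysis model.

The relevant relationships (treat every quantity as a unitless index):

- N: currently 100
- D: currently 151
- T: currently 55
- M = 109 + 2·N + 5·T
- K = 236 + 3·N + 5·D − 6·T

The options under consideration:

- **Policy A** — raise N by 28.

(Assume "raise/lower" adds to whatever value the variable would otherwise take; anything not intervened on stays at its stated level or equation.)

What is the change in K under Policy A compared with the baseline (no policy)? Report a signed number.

Baseline:
  N = 100
  D = 151
  T = 55
  K = 236 + 3·100 + 5·151 − 6·55 = 961
Policy A (N + 28):
  N = 100 + 28 = 128
  D = 151
  T = 55
  K = 236 + 3·128 + 5·151 − 6·55 = 1045
Change in K: 1045 − 961 = 84

84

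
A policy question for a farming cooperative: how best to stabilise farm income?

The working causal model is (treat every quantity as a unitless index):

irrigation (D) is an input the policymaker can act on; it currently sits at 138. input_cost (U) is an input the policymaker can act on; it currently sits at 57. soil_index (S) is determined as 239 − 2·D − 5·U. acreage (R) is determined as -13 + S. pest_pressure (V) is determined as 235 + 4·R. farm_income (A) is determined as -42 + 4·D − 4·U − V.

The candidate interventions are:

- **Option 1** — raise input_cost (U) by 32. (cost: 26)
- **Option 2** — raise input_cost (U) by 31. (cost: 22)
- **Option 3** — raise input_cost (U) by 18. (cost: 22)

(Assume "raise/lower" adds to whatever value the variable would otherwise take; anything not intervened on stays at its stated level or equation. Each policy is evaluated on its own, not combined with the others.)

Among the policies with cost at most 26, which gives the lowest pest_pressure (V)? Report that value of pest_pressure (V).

-1745

Option 1 (U + 32):
  D = 138
  U = 57 + 32 = 89
  S = 239 − 2·138 − 5·89 = -482
  R = -13 + (-482) = -495
  V = 235 + 4·(-495) = -1745
Option 2 (U + 31):
  D = 138
  U = 57 + 31 = 88
  S = 239 − 2·138 − 5·88 = -477
  R = -13 + (-477) = -490
  V = 235 + 4·(-490) = -1725
Option 3 (U + 18):
  D = 138
  U = 57 + 18 = 75
  S = 239 − 2·138 − 5·75 = -412
  R = -13 + (-412) = -425
  V = 235 + 4·(-425) = -1465
Comparing — Option 1: V=-1745, Option 2: V=-1725, Option 3: V=-1465. Lowest is -1745 (Option 1).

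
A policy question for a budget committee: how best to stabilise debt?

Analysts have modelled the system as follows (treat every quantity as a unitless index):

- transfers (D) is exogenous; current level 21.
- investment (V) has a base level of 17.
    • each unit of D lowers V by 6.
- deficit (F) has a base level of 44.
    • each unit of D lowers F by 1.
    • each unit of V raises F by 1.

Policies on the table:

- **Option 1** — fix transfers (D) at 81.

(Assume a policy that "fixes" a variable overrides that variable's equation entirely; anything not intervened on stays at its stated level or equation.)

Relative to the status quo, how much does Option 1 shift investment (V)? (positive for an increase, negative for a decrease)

Baseline:
  D = 21
  V = 17 − 6·21 = -109
Option 1 (D := 81):
  D = 81
  V = 17 − 6·81 = -469
Change in V: -469 − (-109) = -360

-360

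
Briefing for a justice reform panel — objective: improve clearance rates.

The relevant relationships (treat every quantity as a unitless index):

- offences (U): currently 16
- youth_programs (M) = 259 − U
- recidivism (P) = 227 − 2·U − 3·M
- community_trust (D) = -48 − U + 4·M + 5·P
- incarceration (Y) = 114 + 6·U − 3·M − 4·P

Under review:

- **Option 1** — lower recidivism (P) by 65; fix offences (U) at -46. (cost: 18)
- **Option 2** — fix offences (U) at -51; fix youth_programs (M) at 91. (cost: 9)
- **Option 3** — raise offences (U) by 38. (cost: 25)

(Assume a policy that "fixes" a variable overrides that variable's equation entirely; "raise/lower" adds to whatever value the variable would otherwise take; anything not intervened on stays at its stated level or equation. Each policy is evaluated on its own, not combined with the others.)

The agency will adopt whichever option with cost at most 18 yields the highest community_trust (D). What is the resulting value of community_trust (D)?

647

Option 1 (P − 65, U := -46):
  U = -46
  M = 259 − (-46) = 305
  P = 227 − 2·(-46) − 3·305 (−65 from intervention) = -661
  D = -48 − (-46) + 4·305 + 5·(-661) = -2087
Option 2 (U := -51, M := 91):
  U = -51
  M = 91
  P = 227 − 2·(-51) − 3·91 = 56
  D = -48 − (-51) + 4·91 + 5·56 = 647
Comparing — Option 1: D=-2087, Option 2: D=647. Highest is 647 (Option 2).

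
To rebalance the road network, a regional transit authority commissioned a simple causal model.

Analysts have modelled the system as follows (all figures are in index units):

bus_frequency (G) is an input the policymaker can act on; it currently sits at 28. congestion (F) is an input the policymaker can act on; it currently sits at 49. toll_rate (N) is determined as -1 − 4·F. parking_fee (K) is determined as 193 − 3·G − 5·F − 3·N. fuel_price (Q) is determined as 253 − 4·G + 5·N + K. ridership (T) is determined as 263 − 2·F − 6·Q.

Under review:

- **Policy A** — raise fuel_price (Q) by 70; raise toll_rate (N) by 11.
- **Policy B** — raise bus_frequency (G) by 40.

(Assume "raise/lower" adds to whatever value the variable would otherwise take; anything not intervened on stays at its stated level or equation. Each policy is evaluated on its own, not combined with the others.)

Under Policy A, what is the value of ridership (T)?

Policy A (Q + 70, N + 11):
  G = 28
  F = 49
  N = -1 − 4·49 (+11 from intervention) = -186
  K = 193 − 3·28 − 5·49 − 3·(-186) = 422
  Q = 253 − 4·28 + 5·(-186) + 422 (+70 from intervention) = -297
  T = 263 − 2·49 − 6·(-297) = 1947

1947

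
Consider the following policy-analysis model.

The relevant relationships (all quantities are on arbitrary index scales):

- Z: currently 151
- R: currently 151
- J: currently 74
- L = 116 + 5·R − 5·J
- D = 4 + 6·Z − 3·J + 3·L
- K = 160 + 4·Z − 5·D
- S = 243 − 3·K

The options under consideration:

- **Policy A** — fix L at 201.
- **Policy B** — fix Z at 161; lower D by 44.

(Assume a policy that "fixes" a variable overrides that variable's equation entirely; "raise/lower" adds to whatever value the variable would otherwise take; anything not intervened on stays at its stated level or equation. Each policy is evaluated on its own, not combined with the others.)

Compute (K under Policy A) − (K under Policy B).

4540

Policy A (L := 201):
  Z = 151
  R = 151
  J = 74
  L = 201
  D = 4 + 6·151 − 3·74 + 3·201 = 1291
  K = 160 + 4·151 − 5·1291 = -5691
Policy B (Z := 161, D − 44):
  Z = 161
  R = 151
  J = 74
  L = 116 + 5·151 − 5·74 = 501
  D = 4 + 6·161 − 3·74 + 3·501 (−44 from intervention) = 2207
  K = 160 + 4·161 − 5·2207 = -10231
K: -5691 − (-10231) = 4540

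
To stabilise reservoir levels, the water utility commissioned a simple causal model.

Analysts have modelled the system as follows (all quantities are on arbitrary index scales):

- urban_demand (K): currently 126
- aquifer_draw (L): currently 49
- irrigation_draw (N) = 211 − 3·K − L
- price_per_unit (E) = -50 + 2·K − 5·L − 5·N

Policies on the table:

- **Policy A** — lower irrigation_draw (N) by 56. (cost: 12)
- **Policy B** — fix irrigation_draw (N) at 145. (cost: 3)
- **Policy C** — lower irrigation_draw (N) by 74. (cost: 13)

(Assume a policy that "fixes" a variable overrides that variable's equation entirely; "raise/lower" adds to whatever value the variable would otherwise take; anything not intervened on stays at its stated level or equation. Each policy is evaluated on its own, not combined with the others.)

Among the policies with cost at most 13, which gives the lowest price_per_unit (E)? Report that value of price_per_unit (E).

Policy A (N − 56):
  K = 126
  L = 49
  N = 211 − 3·126 − 49 (−56 from intervention) = -272
  E = -50 + 2·126 − 5·49 − 5·(-272) = 1317
Policy B (N := 145):
  K = 126
  L = 49
  N = 145
  E = -50 + 2·126 − 5·49 − 5·145 = -768
Policy C (N − 74):
  K = 126
  L = 49
  N = 211 − 3·126 − 49 (−74 from intervention) = -290
  E = -50 + 2·126 − 5·49 − 5·(-290) = 1407
Comparing — Policy A: E=1317, Policy B: E=-768, Policy C: E=1407. Lowest is -768 (Policy B).

-768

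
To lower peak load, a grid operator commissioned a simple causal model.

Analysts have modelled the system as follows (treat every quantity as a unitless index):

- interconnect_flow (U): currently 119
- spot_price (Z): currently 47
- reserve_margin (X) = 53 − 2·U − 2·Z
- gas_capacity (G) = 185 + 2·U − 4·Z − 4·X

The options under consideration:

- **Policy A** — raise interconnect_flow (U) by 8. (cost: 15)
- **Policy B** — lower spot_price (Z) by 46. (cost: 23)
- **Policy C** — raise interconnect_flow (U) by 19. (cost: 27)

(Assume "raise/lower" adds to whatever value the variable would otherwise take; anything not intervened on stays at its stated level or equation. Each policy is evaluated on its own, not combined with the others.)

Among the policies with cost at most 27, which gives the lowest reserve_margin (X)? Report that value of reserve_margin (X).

Policy A (U + 8):
  U = 119 + 8 = 127
  Z = 47
  X = 53 − 2·127 − 2·47 = -295
Policy B (Z − 46):
  U = 119
  Z = 47 − 46 = 1
  X = 53 − 2·119 − 2·1 = -187
Policy C (U + 19):
  U = 119 + 19 = 138
  Z = 47
  X = 53 − 2·138 − 2·47 = -317
Comparing — Policy A: X=-295, Policy B: X=-187, Policy C: X=-317. Lowest is -317 (Policy C).

-317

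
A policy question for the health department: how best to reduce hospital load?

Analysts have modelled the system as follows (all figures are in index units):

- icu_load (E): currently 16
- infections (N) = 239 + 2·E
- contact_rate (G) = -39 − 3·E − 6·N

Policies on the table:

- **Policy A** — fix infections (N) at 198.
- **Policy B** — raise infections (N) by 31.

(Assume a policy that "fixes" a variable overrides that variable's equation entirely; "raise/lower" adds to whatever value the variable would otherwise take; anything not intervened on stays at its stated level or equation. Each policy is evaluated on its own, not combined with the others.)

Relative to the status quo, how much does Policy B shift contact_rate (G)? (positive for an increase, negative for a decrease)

Baseline:
  E = 16
  N = 239 + 2·16 = 271
  G = -39 − 3·16 − 6·271 = -1713
Policy B (N + 31):
  E = 16
  N = 239 + 2·16 (+31 from intervention) = 302
  G = -39 − 3·16 − 6·302 = -1899
Change in G: -1899 − (-1713) = -186

-186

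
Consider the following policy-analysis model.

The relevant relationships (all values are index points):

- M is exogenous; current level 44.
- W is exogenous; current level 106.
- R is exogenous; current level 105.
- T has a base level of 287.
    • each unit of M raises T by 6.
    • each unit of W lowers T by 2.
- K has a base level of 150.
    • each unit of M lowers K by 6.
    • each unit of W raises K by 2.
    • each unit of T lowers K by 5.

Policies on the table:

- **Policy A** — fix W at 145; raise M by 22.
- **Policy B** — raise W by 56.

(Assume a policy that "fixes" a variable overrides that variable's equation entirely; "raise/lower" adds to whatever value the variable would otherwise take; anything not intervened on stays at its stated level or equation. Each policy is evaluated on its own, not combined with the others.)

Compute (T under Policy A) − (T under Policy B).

166

Policy A (W := 145, M + 22):
  M = 44 + 22 = 66
  W = 145
  T = 287 + 6·66 − 2·145 = 393
Policy B (W + 56):
  M = 44
  W = 106 + 56 = 162
  T = 287 + 6·44 − 2·162 = 227
T: 393 − 227 = 166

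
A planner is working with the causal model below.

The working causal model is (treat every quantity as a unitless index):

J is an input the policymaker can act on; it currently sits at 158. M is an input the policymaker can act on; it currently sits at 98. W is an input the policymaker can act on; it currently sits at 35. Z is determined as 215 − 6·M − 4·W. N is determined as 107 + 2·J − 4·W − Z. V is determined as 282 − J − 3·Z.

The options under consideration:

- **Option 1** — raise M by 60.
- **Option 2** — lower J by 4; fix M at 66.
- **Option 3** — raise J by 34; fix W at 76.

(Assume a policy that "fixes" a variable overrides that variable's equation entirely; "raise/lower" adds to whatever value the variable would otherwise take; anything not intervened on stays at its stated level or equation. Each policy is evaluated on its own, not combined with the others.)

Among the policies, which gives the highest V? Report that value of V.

Option 1 (M + 60):
  J = 158
  M = 98 + 60 = 158
  W = 35
  Z = 215 − 6·158 − 4·35 = -873
  V = 282 − 158 − 3·(-873) = 2743
Option 2 (J − 4, M := 66):
  J = 158 − 4 = 154
  M = 66
  W = 35
  Z = 215 − 6·66 − 4·35 = -321
  V = 282 − 154 − 3·(-321) = 1091
Option 3 (J + 34, W := 76):
  J = 158 + 34 = 192
  M = 98
  W = 76
  Z = 215 − 6·98 − 4·76 = -677
  V = 282 − 192 − 3·(-677) = 2121
Comparing — Option 1: V=2743, Option 2: V=1091, Option 3: V=2121. Highest is 2743 (Option 1).

2743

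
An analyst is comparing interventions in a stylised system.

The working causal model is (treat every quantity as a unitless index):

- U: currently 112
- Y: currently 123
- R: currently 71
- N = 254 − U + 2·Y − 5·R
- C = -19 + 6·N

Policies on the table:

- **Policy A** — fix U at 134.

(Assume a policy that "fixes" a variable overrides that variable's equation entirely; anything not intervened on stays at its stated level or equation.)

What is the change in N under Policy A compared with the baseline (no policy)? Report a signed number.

-22

Baseline:
  U = 112
  Y = 123
  R = 71
  N = 254 − 112 + 2·123 − 5·71 = 33
Policy A (U := 134):
  U = 134
  Y = 123
  R = 71
  N = 254 − 134 + 2·123 − 5·71 = 11
Change in N: 11 − 33 = -22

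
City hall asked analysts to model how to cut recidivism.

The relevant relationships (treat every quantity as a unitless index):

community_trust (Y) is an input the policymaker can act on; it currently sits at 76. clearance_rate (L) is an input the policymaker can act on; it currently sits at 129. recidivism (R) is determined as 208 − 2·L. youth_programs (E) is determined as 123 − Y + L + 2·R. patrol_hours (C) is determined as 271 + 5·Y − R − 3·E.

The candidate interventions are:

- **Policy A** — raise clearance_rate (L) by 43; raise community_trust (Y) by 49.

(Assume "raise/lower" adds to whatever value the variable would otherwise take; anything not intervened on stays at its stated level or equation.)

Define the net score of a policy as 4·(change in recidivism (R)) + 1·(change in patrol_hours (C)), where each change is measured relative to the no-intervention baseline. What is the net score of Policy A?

Baseline:
  Y = 76
  L = 129
  R = 208 − 2·129 = -50
  E = 123 − 76 + 129 + 2·(-50) = 76
  C = 271 + 5·76 − (-50) − 3·76 = 473
Policy A (L + 43, Y + 49):
  Y = 76 + 49 = 125
  L = 129 + 43 = 172
  R = 208 − 2·172 = -136
  E = 123 − 125 + 172 + 2·(-136) = -102
  C = 271 + 5·125 − (-136) − 3·(-102) = 1338
ΔR = -136 − (-50) = -86; ΔC = 1338 − 473 = 865
Score = 4·(-86) + 1·865 = 521

521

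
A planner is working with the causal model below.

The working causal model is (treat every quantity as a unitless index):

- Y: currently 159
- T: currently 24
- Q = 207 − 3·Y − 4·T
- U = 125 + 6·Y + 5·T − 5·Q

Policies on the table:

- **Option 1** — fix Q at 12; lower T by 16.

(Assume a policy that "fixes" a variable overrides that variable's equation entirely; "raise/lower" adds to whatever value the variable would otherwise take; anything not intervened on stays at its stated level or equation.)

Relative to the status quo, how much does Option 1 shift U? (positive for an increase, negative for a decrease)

-1970

Baseline:
  Y = 159
  T = 24
  Q = 207 − 3·159 − 4·24 = -366
  U = 125 + 6·159 + 5·24 − 5·(-366) = 3029
Option 1 (Q := 12, T − 16):
  Y = 159
  T = 24 − 16 = 8
  Q = 12
  U = 125 + 6·159 + 5·8 − 5·12 = 1059
Change in U: 1059 − 3029 = -1970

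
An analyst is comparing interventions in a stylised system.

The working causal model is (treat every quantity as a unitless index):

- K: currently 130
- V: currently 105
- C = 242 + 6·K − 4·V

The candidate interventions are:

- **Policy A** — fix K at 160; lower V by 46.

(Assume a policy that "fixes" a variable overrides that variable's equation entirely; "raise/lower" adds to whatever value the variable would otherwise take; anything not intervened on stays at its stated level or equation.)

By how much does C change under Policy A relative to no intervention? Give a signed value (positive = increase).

Baseline:
  K = 130
  V = 105
  C = 242 + 6·130 − 4·105 = 602
Policy A (K := 160, V − 46):
  K = 160
  V = 105 − 46 = 59
  C = 242 + 6·160 − 4·59 = 966
Change in C: 966 − 602 = 364

364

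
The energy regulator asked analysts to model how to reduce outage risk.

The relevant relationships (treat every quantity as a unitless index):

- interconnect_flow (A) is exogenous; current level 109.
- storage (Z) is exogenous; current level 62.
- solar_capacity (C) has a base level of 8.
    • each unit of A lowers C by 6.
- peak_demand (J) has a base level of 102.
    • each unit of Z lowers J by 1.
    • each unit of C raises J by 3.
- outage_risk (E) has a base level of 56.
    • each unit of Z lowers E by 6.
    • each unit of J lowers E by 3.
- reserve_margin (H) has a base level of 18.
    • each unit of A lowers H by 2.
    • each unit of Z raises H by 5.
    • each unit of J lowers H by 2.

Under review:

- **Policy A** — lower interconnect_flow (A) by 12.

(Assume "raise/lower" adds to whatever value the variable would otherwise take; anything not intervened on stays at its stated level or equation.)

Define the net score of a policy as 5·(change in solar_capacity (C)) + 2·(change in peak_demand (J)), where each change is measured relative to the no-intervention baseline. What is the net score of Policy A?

Baseline:
  A = 109
  Z = 62
  C = 8 − 6·109 = -646
  J = 102 − 62 + 3·(-646) = -1898
Policy A (A − 12):
  A = 109 − 12 = 97
  Z = 62
  C = 8 − 6·97 = -574
  J = 102 − 62 + 3·(-574) = -1682
ΔC = -574 − (-646) = 72; ΔJ = -1682 − (-1898) = 216
Score = 5·72 + 2·216 = 792

792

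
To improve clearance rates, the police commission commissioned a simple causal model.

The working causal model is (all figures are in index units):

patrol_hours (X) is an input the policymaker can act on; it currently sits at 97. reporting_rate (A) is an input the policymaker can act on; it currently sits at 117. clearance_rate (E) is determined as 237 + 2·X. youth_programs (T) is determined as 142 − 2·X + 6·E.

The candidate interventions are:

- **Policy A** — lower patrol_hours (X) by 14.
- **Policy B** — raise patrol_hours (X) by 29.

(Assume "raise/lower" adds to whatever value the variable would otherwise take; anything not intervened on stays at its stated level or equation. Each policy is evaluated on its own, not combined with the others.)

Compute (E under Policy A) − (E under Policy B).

-86

Policy A (X − 14):
  X = 97 − 14 = 83
  E = 237 + 2·83 = 403
Policy B (X + 29):
  X = 97 + 29 = 126
  E = 237 + 2·126 = 489
E: 403 − 489 = -86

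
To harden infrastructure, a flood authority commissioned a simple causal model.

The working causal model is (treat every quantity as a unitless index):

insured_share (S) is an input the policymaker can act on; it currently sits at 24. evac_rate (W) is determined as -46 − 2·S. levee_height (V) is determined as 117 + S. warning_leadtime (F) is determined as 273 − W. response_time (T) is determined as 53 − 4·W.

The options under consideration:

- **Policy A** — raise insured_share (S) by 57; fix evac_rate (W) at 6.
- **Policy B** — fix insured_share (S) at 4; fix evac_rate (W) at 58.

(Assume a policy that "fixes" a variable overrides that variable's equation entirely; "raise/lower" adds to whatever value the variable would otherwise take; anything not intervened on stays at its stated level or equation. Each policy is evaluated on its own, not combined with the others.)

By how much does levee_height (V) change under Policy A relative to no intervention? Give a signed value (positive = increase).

57

Baseline:
  S = 24
  V = 117 + 24 = 141
Policy A (S + 57, W := 6):
  S = 24 + 57 = 81
  V = 117 + 81 = 198
Change in V: 198 − 141 = 57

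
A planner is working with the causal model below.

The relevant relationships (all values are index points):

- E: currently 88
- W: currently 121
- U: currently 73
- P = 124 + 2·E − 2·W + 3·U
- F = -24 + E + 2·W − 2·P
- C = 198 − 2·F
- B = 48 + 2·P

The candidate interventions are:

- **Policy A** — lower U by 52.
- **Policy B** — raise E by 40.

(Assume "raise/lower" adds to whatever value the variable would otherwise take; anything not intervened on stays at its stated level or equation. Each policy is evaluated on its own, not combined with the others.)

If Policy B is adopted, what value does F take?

Policy B (E + 40):
  E = 88 + 40 = 128
  W = 121
  U = 73
  P = 124 + 2·128 − 2·121 + 3·73 = 357
  F = -24 + 128 + 2·121 − 2·357 = -368

-368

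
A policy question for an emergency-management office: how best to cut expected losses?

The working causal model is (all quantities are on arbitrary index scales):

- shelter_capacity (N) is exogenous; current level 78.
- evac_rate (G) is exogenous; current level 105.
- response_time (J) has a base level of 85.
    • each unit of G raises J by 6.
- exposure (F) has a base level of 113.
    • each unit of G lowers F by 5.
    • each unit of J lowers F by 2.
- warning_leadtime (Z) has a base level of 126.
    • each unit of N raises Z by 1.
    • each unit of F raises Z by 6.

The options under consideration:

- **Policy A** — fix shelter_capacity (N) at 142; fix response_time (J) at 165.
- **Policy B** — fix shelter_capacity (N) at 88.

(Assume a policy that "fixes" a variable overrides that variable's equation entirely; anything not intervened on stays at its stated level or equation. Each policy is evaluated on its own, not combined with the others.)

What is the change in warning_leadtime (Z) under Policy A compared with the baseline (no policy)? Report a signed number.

6664

Baseline:
  N = 78
  G = 105
  J = 85 + 6·105 = 715
  F = 113 − 5·105 − 2·715 = -1842
  Z = 126 + 78 + 6·(-1842) = -10848
Policy A (N := 142, J := 165):
  N = 142
  G = 105
  J = 165
  F = 113 − 5·105 − 2·165 = -742
  Z = 126 + 142 + 6·(-742) = -4184
Change in Z: -4184 − (-10848) = 6664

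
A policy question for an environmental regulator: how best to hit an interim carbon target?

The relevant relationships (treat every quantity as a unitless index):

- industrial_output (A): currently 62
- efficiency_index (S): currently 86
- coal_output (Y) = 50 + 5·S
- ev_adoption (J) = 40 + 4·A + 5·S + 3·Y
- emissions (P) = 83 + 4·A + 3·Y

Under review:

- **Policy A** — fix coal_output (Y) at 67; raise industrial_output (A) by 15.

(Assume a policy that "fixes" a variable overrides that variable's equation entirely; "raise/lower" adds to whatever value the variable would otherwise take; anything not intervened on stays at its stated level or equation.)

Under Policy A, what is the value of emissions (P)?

592

Policy A (Y := 67, A + 15):
  A = 62 + 15 = 77
  S = 86
  Y = 67
  P = 83 + 4·77 + 3·67 = 592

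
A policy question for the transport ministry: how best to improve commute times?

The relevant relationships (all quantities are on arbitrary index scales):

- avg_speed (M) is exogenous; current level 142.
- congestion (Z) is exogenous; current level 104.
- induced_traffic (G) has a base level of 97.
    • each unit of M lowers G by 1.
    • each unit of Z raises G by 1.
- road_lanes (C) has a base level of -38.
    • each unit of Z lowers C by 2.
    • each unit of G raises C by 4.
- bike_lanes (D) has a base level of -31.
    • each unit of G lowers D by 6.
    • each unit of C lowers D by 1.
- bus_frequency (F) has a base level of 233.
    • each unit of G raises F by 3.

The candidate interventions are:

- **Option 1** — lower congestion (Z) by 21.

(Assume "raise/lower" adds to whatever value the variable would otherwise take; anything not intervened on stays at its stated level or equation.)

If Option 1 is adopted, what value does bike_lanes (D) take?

Option 1 (Z − 21):
  M = 142
  Z = 104 − 21 = 83
  G = 97 − 142 + 83 = 38
  C = -38 − 2·83 + 4·38 = -52
  D = -31 − 6·38 − (-52) = -207

-207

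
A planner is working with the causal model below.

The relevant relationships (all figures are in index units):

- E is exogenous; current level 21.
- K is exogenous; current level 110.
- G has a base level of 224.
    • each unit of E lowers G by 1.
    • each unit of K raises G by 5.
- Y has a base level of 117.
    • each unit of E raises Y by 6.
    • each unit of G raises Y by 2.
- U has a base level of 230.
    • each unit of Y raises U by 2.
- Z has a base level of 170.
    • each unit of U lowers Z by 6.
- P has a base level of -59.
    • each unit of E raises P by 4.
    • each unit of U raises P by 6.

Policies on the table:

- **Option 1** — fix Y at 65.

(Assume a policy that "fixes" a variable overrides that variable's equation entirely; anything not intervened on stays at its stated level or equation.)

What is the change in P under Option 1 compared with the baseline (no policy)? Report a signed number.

Baseline:
  E = 21
  K = 110
  G = 224 − 21 + 5·110 = 753
  Y = 117 + 6·21 + 2·753 = 1749
  U = 230 + 2·1749 = 3728
  P = -59 + 4·21 + 6·3728 = 22393
Option 1 (Y := 65):
  E = 21
  K = 110
  G = 224 − 21 + 5·110 = 753
  Y = 65
  U = 230 + 2·65 = 360
  P = -59 + 4·21 + 6·360 = 2185
Change in P: 2185 − 22393 = -20208

-20208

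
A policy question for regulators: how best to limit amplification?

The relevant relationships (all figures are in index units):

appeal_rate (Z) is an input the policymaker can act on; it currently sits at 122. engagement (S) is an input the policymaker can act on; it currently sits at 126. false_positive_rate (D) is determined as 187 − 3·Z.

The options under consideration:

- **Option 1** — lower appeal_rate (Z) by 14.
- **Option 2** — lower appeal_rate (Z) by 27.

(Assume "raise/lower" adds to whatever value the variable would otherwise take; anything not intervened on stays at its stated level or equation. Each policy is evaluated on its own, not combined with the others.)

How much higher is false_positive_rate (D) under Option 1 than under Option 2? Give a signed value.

Option 1 (Z − 14):
  Z = 122 − 14 = 108
  D = 187 − 3·108 = -137
Option 2 (Z − 27):
  Z = 122 − 27 = 95
  D = 187 − 3·95 = -98
D: -137 − (-98) = -39

-39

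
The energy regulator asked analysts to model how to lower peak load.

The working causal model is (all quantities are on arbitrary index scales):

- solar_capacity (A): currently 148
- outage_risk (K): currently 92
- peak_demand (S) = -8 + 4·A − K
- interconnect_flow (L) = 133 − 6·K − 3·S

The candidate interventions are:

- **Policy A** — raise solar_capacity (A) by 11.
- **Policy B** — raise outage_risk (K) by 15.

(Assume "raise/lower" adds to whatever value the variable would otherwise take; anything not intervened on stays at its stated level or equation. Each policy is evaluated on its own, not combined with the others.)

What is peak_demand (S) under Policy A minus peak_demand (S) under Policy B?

59

Policy A (A + 11):
  A = 148 + 11 = 159
  K = 92
  S = -8 + 4·159 − 92 = 536
Policy B (K + 15):
  A = 148
  K = 92 + 15 = 107
  S = -8 + 4·148 − 107 = 477
S: 536 − 477 = 59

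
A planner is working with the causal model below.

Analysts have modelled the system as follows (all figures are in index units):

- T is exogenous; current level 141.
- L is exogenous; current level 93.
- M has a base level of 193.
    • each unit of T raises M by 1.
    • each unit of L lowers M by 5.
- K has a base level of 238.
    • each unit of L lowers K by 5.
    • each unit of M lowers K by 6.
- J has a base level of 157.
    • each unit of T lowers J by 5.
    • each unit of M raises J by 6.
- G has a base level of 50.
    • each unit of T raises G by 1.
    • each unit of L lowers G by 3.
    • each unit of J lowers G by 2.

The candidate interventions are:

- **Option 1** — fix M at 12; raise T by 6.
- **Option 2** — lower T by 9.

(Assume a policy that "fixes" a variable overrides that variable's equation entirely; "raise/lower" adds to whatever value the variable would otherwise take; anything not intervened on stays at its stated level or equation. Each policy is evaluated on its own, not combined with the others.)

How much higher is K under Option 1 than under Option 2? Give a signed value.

-912

Option 1 (M := 12, T + 6):
  T = 141 + 6 = 147
  L = 93
  M = 12
  K = 238 − 5·93 − 6·12 = -299
Option 2 (T − 9):
  T = 141 − 9 = 132
  L = 93
  M = 193 + 132 − 5·93 = -140
  K = 238 − 5·93 − 6·(-140) = 613
K: -299 − 613 = -912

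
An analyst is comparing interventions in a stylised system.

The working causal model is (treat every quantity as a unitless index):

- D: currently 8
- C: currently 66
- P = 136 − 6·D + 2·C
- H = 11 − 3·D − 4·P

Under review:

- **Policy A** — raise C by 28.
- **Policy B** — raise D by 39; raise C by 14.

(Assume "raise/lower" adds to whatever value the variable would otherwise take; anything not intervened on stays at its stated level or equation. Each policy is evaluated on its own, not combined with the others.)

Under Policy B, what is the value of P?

14

Policy B (D + 39, C + 14):
  D = 8 + 39 = 47
  C = 66 + 14 = 80
  P = 136 − 6·47 + 2·80 = 14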